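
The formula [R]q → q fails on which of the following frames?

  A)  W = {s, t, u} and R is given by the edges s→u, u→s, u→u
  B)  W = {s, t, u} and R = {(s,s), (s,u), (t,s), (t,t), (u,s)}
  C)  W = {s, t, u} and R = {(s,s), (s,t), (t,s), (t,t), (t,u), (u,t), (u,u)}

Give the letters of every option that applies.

The schema [R]q → q is axiom T; it is valid on a frame iff R is reflexive.
(A) R is not reflexive (not s R s), so the schema fails here.
(B) R is not reflexive (not u R u), so the schema fails here.
(C) R is reflexive (each world relates to itself), so the schema is valid here.

A, B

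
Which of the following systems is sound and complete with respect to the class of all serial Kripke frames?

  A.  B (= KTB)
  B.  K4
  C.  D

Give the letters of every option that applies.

(A) B (= KTB) is determined by the class of reflexive and symmetric frames.
(B) K4 is determined by the class of transitive frames.
(C) D is determined by exactly this class.

C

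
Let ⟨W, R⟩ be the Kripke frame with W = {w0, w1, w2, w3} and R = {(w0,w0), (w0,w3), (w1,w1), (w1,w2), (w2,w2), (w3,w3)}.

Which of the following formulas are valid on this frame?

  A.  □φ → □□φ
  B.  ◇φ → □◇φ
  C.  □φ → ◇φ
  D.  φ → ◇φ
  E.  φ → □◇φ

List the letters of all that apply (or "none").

A, C, D

R is reflexive: each world relates to itself.
R is not symmetric: w0 R w3 but not w3 R w0.
R is transitive: R is closed under composition.
R is not euclidean: w0 R w3 and w0 R w0 but not w3 R w0.
R is serial: every world has an R-successor.
(A) axiom 4: valid iff R is transitive. R is transitive — valid.
(B) ◇φ → □◇φ is axiom 5; it is valid on a frame exactly when R is euclidean. R is not euclidean, so not valid.
(C) □φ → ◇φ is axiom D; it is valid on a frame exactly when R is serial. R is serial, so valid.
(D) φ → ◇φ (the dual of axiom T) characterises the reflexive frames. R is reflexive — valid.
(E) φ → □◇φ is axiom B; it is valid on a frame exactly when R is symmetric. R is not symmetric, so not valid.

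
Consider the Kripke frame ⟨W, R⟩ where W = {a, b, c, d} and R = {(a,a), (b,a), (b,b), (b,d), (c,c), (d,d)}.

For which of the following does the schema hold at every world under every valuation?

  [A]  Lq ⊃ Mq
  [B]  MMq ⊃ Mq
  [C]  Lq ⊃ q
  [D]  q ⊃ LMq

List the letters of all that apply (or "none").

R is reflexive: each world relates to itself.
R is not symmetric: b R a but not a R b.
R is transitive: R is closed under composition.
R is serial: every world has an R-successor.
(A) axiom D: valid iff R is serial. R is serial — valid.
(B) MMq ⊃ Mq is the dual of axiom 4, which corresponds to transitivity. R is transitive — valid.
(C) Lq ⊃ q (axiom T) characterises the reflexive frames. R is reflexive — valid.
(D) q ⊃ LMq is axiom B, which corresponds to symmetry. R is not symmetric — not valid.

A, B, C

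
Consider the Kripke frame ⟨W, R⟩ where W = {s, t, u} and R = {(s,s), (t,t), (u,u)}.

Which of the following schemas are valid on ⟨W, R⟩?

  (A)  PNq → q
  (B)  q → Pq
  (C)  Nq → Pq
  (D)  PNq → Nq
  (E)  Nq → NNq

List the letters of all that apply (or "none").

A, B, C, D, E

R is reflexive: each world relates to itself.
R is symmetric: every R-edge is matched by its reverse.
R is transitive: R is closed under composition.
R is euclidean: any two R-successors of the same world are R-related.
R is serial: every world has an R-successor.
(A) PNq → q (the dual of axiom B) characterises the symmetric frames. R is symmetric — valid.
(B) the dual of axiom T: valid iff R is reflexive. R is reflexive — valid.
(C) Nq → Pq is axiom D; it is valid on a frame exactly when R is serial. R is serial, so valid.
(D) PNq → Nq is the dual of axiom 5, which corresponds to the euclidean property. R is euclidean — valid.
(E) Nq → NNq is axiom 4; it is valid on a frame exactly when R is transitive. R is transitive, so valid.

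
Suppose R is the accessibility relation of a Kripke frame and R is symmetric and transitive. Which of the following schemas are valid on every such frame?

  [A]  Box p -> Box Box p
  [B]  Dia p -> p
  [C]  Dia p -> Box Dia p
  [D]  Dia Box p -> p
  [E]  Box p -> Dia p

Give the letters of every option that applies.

A, C, D

A symmetric transitive relation is euclidean (uRv and uRw give vRu by symmetry, then vRw by transitivity).
(A) Box p -> Box Box p (axiom 4) characterises the transitive frames. Every such R is transitive — valid.
(B) Dia p -> p is the converse of T; it holds exactly when R ⊆ identity. Such an R need not be a subset of the identity — not valid.
(C) Dia p -> Box Dia p is axiom 5; it is valid on a frame exactly when R is euclidean. Every such R is euclidean, so valid.
(D) Dia Box p -> p is the dual of axiom B; it is valid on a frame exactly when R is symmetric. Every such R is symmetric, so valid.
(E) Box p -> Dia p (axiom D) characterises the serial frames. Such an R need not be serial — not valid.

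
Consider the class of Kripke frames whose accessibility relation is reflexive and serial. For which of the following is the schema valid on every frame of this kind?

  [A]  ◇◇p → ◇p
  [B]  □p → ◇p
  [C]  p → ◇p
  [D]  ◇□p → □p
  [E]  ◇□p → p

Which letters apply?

B, C

(A) ◇◇p → ◇p is the dual of axiom 4; it is valid on a frame exactly when R is transitive. Such an R need not be transitive, so not valid.
(B) axiom D: valid iff R is serial. Every such R is serial — valid.
(C) p → ◇p is the dual of axiom T, which corresponds to reflexivity. Every such R is reflexive — valid.
(D) ◇□p → □p (the dual of axiom 5) characterises the euclidean frames. Such an R need not be euclidean — not valid.
(E) ◇□p → p is the dual of axiom B; it is valid on a frame exactly when R is symmetric. Such an R need not be symmetric, so not valid.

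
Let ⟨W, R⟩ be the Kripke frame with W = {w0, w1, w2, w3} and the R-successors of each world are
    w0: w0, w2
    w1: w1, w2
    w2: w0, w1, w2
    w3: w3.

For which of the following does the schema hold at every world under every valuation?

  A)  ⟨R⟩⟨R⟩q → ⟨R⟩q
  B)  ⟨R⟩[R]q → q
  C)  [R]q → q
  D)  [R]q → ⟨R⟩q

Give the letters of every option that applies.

B, C, D

R is reflexive: each world relates to itself.
R is symmetric: every R-edge is matched by its reverse.
R is not transitive: w0 R w2 and w2 R w1 but not w0 R w1.
R is serial: every world has an R-successor.
(A) ⟨R⟩⟨R⟩q → ⟨R⟩q (the dual of axiom 4) characterises the transitive frames. R is not transitive — not valid.
(B) the dual of axiom B: valid iff R is symmetric. R is symmetric — valid.
(C) [R]q → q is axiom T; it is valid on a frame exactly when R is reflexive. R is reflexive, so valid.
(D) [R]q → ⟨R⟩q (axiom D) characterises the serial frames. R is serial — valid.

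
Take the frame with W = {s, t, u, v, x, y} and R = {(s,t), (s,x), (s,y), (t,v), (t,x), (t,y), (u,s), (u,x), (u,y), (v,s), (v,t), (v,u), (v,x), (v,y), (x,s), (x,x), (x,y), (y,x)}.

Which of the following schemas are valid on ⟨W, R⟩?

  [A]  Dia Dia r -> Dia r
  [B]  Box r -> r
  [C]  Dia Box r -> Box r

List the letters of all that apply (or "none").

R is not reflexive: not s R s.
R is not transitive: s R t and t R v but not s R v.
R is not euclidean: s R x and s R t but not x R t.
(A) Dia Dia r -> Dia r is the dual of axiom 4, which corresponds to transitivity. R is not transitive — not valid.
(B) Box r -> r is axiom T; it is valid on a frame exactly when R is reflexive. R is not reflexive, so not valid.
(C) Dia Box r -> Box r (the dual of axiom 5) characterises the euclidean frames. R is not euclidean — not valid.

none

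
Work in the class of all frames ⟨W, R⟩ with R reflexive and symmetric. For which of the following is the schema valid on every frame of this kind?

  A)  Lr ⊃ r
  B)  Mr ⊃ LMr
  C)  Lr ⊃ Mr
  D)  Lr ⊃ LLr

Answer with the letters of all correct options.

Reflexive relations are serial.
(A) Lr ⊃ r is axiom T, which corresponds to reflexivity. Every such R is reflexive — valid.
(B) Mr ⊃ LMr (axiom 5) characterises the euclidean frames. Such an R need not be euclidean — not valid.
(C) Lr ⊃ Mr is axiom D; it is valid on a frame exactly when R is serial. Every such R is serial, so valid.
(D) Lr ⊃ LLr is axiom 4, which corresponds to transitivity. Such an R need not be transitive — not valid.

A, C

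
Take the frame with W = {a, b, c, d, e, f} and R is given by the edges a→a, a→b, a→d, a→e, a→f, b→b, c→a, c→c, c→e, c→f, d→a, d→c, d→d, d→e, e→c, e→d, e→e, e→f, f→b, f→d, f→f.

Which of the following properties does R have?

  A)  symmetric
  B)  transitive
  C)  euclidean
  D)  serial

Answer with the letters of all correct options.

D

(A) not symmetric: a R b but not b R a.
(B) not transitive: a R d and d R c but not a R c.
(C) not euclidean: a R b and a R a but not b R a.
(D) serial: every world has an R-successor.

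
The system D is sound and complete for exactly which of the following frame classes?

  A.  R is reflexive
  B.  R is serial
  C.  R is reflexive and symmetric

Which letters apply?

(A) this class determines T (= KT), not D.
(B) D is sound and complete for exactly this class.
(C) this class determines B (= KTB), not D.

B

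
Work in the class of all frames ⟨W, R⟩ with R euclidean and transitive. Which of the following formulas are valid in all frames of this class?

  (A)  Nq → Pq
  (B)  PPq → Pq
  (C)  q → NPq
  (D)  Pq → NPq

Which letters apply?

(A) Nq → Pq is axiom D; it is valid on a frame exactly when R is serial. Such an R need not be serial, so not valid.
(B) PPq → Pq is the dual of axiom 4, which corresponds to transitivity. Every such R is transitive — valid.
(C) q → NPq (axiom B) characterises the symmetric frames. Such an R need not be symmetric — not valid.
(D) Pq → NPq (axiom 5) characterises the euclidean frames. Every such R is euclidean — valid.

B, D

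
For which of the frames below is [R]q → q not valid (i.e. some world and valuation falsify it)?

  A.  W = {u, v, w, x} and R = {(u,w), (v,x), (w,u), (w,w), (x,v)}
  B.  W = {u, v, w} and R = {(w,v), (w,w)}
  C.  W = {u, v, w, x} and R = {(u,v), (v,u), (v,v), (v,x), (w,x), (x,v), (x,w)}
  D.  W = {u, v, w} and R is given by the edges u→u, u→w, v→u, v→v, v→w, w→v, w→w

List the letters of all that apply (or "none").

A, B, C

The schema [R]q → q is axiom T; it is valid on a frame iff R is reflexive.
(A) R is not reflexive (not u R u), so the schema fails here.
(B) R is not reflexive (not u R u), so the schema fails here.
(C) R is not reflexive (not u R u), so the schema fails here.
(D) R is reflexive (each world relates to itself), so the schema is valid here.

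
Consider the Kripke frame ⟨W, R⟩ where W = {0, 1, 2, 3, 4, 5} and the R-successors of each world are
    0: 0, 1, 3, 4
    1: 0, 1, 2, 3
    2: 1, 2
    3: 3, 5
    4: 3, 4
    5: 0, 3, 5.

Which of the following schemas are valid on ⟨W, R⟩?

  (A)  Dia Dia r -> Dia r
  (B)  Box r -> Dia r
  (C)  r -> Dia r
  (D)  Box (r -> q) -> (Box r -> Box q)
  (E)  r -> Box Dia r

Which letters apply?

R is reflexive: each world relates to itself.
R is not symmetric: 0 R 3 but not 3 R 0.
R is not transitive: 0 R 1 and 1 R 2 but not 0 R 2.
R is serial: every world has an R-successor.
(A) Dia Dia r -> Dia r is the dual of axiom 4, which corresponds to transitivity. R is not transitive — not valid.
(B) Box r -> Dia r is axiom D; it is valid on a frame exactly when R is serial. R is serial, so valid.
(C) r -> Dia r is the dual of axiom T, which corresponds to reflexivity. R is reflexive — valid.
(D) Box (r -> q) -> (Box r -> Box q) is the K axiom; it holds on all frames — valid.
(E) axiom B: valid iff R is symmetric. R is not symmetric — not valid.

B, C, D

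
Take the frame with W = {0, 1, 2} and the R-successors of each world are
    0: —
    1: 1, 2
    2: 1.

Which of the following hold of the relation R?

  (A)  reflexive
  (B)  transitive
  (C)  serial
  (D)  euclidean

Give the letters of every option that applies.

(A) not reflexive: not 0 R 0.
(B) not transitive: 2 R 1 and 1 R 2 but not 2 R 2.
(C) not serial: 0 has no R-successor.
(D) not euclidean: 1 R 2 and 1 R 2 but not 2 R 2.

none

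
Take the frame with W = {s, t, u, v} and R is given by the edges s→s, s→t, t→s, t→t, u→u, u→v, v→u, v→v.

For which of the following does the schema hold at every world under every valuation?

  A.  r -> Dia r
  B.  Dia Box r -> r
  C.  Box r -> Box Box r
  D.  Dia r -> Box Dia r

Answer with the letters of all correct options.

R is reflexive: each world relates to itself.
R is symmetric: every R-edge is matched by its reverse.
R is transitive: R is closed under composition.
R is euclidean: any two R-successors of the same world are R-related.
(A) r -> Dia r is the dual of axiom T, which corresponds to reflexivity. R is reflexive — valid.
(B) Dia Box r -> r (the dual of axiom B) characterises the symmetric frames. R is symmetric — valid.
(C) Box r -> Box Box r (axiom 4) characterises the transitive frames. R is transitive — valid.
(D) axiom 5: valid iff R is euclidean. R is euclidean — valid.

A, B, C, D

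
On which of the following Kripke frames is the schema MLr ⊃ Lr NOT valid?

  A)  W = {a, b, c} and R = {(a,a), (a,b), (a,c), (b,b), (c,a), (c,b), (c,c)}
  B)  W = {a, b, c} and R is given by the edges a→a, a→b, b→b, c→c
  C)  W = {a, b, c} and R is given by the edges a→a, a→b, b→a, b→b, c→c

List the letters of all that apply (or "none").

A, B

The schema MLr ⊃ Lr is the dual of axiom 5; it is valid on a frame iff R is euclidean.
(A) R is not euclidean (a R b and a R a but not b R a), so the schema fails here.
(B) R is not euclidean (a R b and a R a but not b R a), so the schema fails here.
(C) R is euclidean (any two R-successors of the same world are R-related), so the schema is valid here.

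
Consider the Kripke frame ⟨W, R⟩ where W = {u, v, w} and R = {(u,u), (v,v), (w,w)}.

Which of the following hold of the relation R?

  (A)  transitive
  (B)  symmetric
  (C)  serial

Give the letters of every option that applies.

A, B, C

(A) transitive: R is closed under composition.
(B) symmetric: every R-edge is matched by its reverse.
(C) serial: every world has an R-successor.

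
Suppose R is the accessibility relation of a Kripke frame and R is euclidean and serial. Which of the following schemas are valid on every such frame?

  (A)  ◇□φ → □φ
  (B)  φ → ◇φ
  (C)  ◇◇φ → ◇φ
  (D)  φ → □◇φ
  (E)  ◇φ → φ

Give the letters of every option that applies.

(A) the dual of axiom 5: valid iff R is euclidean. Every such R is euclidean — valid.
(B) the dual of axiom T: valid iff R is reflexive. Such an R need not be reflexive — not valid.
(C) ◇◇φ → ◇φ (the dual of axiom 4) characterises the transitive frames. Such an R need not be transitive — not valid.
(D) φ → □◇φ is axiom B; it is valid on a frame exactly when R is symmetric. Such an R need not be symmetric, so not valid.
(E) ◇φ → φ is valid only on frames where every R-edge is a self-loop. Such an R need not be a subset of the identity — not valid.

A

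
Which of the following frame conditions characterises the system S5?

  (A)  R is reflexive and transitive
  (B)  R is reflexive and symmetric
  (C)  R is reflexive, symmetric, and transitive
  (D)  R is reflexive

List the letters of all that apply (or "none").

C

(A) this class determines S4, not S5.
(B) this class determines B (= KTB), not S5.
(C) S5 is sound and complete for exactly this class.
(D) this class determines T (= KT), not S5.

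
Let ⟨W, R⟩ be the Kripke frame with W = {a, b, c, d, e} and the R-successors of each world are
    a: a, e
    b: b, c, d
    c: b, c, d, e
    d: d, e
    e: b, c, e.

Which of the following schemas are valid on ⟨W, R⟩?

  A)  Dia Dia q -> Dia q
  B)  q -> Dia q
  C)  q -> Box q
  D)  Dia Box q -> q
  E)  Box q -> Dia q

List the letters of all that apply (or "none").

R is reflexive: each world relates to itself.
R is not symmetric: a R e but not e R a.
R is not transitive: a R e and e R b but not a R b.
R is serial: every world has an R-successor.
R is not a subset of the identity: a R e with a ≠ e.
(A) Dia Dia q -> Dia q is the dual of axiom 4; it is valid on a frame exactly when R is transitive. R is not transitive, so not valid.
(B) q -> Dia q (the dual of axiom T) characterises the reflexive frames. R is reflexive — valid.
(C) q -> Box q (equivalent to ◇p→p) corresponds to R being a subset of the identity. Here R ⊄ identity, so not valid.
(D) Dia Box q -> q is the dual of axiom B, which corresponds to symmetry. R is not symmetric — not valid.
(E) Box q -> Dia q (axiom D) characterises the serial frames. R is serial — valid.

B, E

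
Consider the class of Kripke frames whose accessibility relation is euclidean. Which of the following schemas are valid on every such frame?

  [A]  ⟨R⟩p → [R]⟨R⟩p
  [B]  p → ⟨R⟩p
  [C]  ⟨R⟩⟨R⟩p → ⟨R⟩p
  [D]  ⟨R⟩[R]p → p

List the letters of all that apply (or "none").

(A) ⟨R⟩p → [R]⟨R⟩p (axiom 5) characterises the euclidean frames. Every such R is euclidean — valid.
(B) p → ⟨R⟩p is the dual of axiom T; it is valid on a frame exactly when R is reflexive. Such an R need not be reflexive, so not valid.
(C) ⟨R⟩⟨R⟩p → ⟨R⟩p is the dual of axiom 4, which corresponds to transitivity. Such an R need not be transitive — not valid.
(D) ⟨R⟩[R]p → p is the dual of axiom B, which corresponds to symmetry. Such an R need not be symmetric — not valid.

A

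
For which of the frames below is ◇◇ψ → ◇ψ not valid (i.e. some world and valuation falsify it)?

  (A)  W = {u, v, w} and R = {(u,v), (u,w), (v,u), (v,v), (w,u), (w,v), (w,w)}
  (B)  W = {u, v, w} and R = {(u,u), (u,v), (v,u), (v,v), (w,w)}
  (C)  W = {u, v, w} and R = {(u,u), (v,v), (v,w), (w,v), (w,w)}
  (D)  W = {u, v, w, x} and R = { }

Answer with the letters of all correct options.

The schema ◇◇ψ → ◇ψ is the dual of axiom 4; it is valid on a frame iff R is transitive.
(A) R is not transitive (u R v and v R u but not u R u), so the schema fails here.
(B) R is transitive (R is closed under composition), so the schema is valid here.
(C) R is transitive (R is closed under composition), so the schema is valid here.
(D) R is transitive (R is closed under composition), so the schema is valid here.

A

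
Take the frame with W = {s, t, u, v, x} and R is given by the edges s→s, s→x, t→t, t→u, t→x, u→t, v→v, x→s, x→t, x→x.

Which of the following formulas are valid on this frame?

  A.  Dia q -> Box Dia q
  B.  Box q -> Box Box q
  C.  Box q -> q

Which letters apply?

none

R is not reflexive: not u R u.
R is not transitive: s R x and x R t but not s R t.
R is not euclidean: t R u and t R x but not u R x.
(A) axiom 5: valid iff R is euclidean. R is not euclidean — not valid.
(B) axiom 4: valid iff R is transitive. R is not transitive — not valid.
(C) Box q -> q (axiom T) characterises the reflexive frames. R is not reflexive — not valid.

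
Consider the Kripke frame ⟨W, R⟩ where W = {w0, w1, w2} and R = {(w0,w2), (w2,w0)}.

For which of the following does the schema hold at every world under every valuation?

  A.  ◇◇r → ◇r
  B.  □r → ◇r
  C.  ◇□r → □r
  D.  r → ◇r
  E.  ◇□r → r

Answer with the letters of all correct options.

R is not reflexive: not w0 R w0.
R is symmetric: every R-edge is matched by its reverse.
R is not transitive: w0 R w2 and w2 R w0 but not w0 R w0.
R is not euclidean: w0 R w2 and w0 R w2 but not w2 R w2.
R is not serial: w1 has no R-successor.
(A) ◇◇r → ◇r (the dual of axiom 4) characterises the transitive frames. R is not transitive — not valid.
(B) □r → ◇r (axiom D) characterises the serial frames. R is not serial — not valid.
(C) the dual of axiom 5: valid iff R is euclidean. R is not euclidean — not valid.
(D) the dual of axiom T: valid iff R is reflexive. R is not reflexive — not valid.
(E) the dual of axiom B: valid iff R is symmetric. R is symmetric — valid.

E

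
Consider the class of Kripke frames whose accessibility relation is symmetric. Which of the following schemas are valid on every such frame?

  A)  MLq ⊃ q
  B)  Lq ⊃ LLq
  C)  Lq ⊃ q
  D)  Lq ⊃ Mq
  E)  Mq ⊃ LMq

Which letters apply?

A

(A) MLq ⊃ q (the dual of axiom B) characterises the symmetric frames. Every such R is symmetric — valid.
(B) Lq ⊃ LLq is axiom 4, which corresponds to transitivity. Such an R need not be transitive — not valid.
(C) Lq ⊃ q is axiom T; it is valid on a frame exactly when R is reflexive. Such an R need not be reflexive, so not valid.
(D) Lq ⊃ Mq (axiom D) characterises the serial frames. Such an R need not be serial — not valid.
(E) axiom 5: valid iff R is euclidean. Such an R need not be euclidean — not valid.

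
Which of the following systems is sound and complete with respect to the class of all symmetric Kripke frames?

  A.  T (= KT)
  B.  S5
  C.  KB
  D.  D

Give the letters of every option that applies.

(A) T (= KT) is determined by the class of reflexive frames.
(B) S5 is determined by the class of reflexive, symmetric, and transitive frames.
(C) KB is determined by exactly this class.
(D) D is determined by the class of serial frames.

C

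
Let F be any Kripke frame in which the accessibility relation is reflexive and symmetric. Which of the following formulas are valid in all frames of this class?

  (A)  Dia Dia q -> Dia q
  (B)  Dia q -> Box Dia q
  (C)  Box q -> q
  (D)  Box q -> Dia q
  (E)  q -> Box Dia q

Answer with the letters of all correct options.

Reflexive relations are serial.
(A) Dia Dia q -> Dia q is the dual of axiom 4; it is valid on a frame exactly when R is transitive. Such an R need not be transitive, so not valid.
(B) Dia q -> Box Dia q is axiom 5, which corresponds to the euclidean property. Such an R need not be euclidean — not valid.
(C) Box q -> q is axiom T, which corresponds to reflexivity. Every such R is reflexive — valid.
(D) Box q -> Dia q is axiom D; it is valid on a frame exactly when R is serial. Every such R is serial, so valid.
(E) q -> Box Dia q (axiom B) characterises the symmetric frames. Every such R is symmetric — valid.

C, D, E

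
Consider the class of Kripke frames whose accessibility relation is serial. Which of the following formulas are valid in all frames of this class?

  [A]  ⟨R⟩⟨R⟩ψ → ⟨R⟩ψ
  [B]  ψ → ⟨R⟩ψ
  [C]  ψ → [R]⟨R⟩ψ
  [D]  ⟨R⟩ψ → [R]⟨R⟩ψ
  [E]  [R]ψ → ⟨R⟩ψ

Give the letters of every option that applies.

E

(A) ⟨R⟩⟨R⟩ψ → ⟨R⟩ψ is the dual of axiom 4; it is valid on a frame exactly when R is transitive. Such an R need not be transitive, so not valid.
(B) the dual of axiom T: valid iff R is reflexive. Such an R need not be reflexive — not valid.
(C) ψ → [R]⟨R⟩ψ (axiom B) characterises the symmetric frames. Such an R need not be symmetric — not valid.
(D) ⟨R⟩ψ → [R]⟨R⟩ψ (axiom 5) characterises the euclidean frames. Such an R need not be euclidean — not valid.
(E) [R]ψ → ⟨R⟩ψ is axiom D, which corresponds to seriality. Every such R is serial — valid.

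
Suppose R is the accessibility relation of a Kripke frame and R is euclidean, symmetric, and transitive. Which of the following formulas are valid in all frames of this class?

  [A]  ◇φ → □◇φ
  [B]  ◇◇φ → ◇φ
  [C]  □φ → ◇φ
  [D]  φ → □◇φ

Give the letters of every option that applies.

A, B, D

(A) ◇φ → □◇φ is axiom 5, which corresponds to the euclidean property. Every such R is euclidean — valid.
(B) ◇◇φ → ◇φ is the dual of axiom 4; it is valid on a frame exactly when R is transitive. Every such R is transitive, so valid.
(C) axiom D: valid iff R is serial. Such an R need not be serial — not valid.
(D) φ → □◇φ is axiom B; it is valid on a frame exactly when R is symmetric. Every such R is symmetric, so valid.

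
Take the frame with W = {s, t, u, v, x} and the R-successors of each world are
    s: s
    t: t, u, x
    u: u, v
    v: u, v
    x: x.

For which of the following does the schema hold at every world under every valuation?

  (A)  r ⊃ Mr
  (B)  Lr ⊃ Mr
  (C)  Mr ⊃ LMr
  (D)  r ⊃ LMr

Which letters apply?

A, B

R is reflexive: each world relates to itself.
R is not symmetric: t R u but not u R t.
R is not euclidean: t R u and t R t but not u R t.
R is serial: every world has an R-successor.
(A) r ⊃ Mr (the dual of axiom T) characterises the reflexive frames. R is reflexive — valid.
(B) Lr ⊃ Mr (axiom D) characterises the serial frames. R is serial — valid.
(C) axiom 5: valid iff R is euclidean. R is not euclidean — not valid.
(D) r ⊃ LMr is axiom B; it is valid on a frame exactly when R is symmetric. R is not symmetric, so not valid.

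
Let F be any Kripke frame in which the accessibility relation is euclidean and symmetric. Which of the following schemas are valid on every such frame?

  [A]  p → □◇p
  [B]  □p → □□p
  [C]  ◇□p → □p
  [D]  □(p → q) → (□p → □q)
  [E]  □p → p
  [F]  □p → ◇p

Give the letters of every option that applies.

A symmetric euclidean relation is transitive (uRv and vRw give vRu by symmetry, then uRw by the euclidean condition, applied at v).
(A) axiom B: valid iff R is symmetric. Every such R is symmetric — valid.
(B) □p → □□p (axiom 4) characterises the transitive frames. Every such R is transitive — valid.
(C) ◇□p → □p (the dual of axiom 5) characterises the euclidean frames. Every such R is euclidean — valid.
(D) □(p → q) → (□p → □q) is axiom K, valid on every Kripke frame — valid.
(E) □p → p (axiom T) characterises the reflexive frames. Such an R need not be reflexive — not valid.
(F) □p → ◇p is axiom D; it is valid on a frame exactly when R is serial. Such an R need not be serial, so not valid.

A, B, C, D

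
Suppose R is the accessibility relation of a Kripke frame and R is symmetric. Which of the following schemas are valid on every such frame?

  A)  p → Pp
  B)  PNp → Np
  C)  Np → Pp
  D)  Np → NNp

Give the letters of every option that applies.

(A) the dual of axiom T: valid iff R is reflexive. Such an R need not be reflexive — not valid.
(B) PNp → Np (the dual of axiom 5) characterises the euclidean frames. Such an R need not be euclidean — not valid.
(C) Np → Pp is axiom D, which corresponds to seriality. Such an R need not be serial — not valid.
(D) Np → NNp (axiom 4) characterises the transitive frames. Such an R need not be transitive — not valid.

none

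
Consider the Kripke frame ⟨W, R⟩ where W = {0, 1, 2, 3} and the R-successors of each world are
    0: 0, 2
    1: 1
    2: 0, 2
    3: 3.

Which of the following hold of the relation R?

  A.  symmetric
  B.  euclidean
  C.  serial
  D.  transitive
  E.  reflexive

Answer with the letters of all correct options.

(A) symmetric: every R-edge is matched by its reverse.
(B) euclidean: any two R-successors of the same world are R-related.
(C) serial: every world has an R-successor.
(D) transitive: R is closed under composition.
(E) reflexive: each world relates to itself.

A, B, C, D, E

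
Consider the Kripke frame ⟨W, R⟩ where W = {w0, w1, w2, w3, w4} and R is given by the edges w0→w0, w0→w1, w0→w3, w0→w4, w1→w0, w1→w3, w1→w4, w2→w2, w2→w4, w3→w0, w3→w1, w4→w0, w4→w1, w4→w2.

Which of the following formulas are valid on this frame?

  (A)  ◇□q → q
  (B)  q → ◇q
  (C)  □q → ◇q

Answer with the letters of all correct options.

A, C

R is not reflexive: not w1 R w1.
R is symmetric: every R-edge is matched by its reverse.
R is serial: every world has an R-successor.
(A) the dual of axiom B: valid iff R is symmetric. R is symmetric — valid.
(B) q → ◇q (the dual of axiom T) characterises the reflexive frames. R is not reflexive — not valid.
(C) □q → ◇q is axiom D; it is valid on a frame exactly when R is serial. R is serial, so valid.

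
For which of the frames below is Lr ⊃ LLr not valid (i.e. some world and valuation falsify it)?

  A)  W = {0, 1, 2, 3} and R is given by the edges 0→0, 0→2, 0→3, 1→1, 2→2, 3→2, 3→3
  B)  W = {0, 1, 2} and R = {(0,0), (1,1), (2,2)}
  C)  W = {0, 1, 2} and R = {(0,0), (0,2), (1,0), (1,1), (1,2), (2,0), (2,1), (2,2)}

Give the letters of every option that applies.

C

The schema Lr ⊃ LLr is axiom 4; it is valid on a frame iff R is transitive.
(A) R is transitive (R is closed under composition), so the schema is valid here.
(B) R is transitive (R is closed under composition), so the schema is valid here.
(C) R is not transitive (0 R 2 and 2 R 1 but not 0 R 1), so the schema fails here.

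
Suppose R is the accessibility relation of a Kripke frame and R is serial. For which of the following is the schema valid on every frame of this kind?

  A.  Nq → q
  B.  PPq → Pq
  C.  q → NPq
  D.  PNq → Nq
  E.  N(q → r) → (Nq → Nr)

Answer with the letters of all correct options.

(A) Nq → q is axiom T, which corresponds to reflexivity. Such an R need not be reflexive — not valid.
(B) the dual of axiom 4: valid iff R is transitive. Such an R need not be transitive — not valid.
(C) axiom B: valid iff R is symmetric. Such an R need not be symmetric — not valid.
(D) the dual of axiom 5: valid iff R is euclidean. Such an R need not be euclidean — not valid.
(E) N(q → r) → (Nq → Nr) is axiom K, valid on every Kripke frame — valid.

E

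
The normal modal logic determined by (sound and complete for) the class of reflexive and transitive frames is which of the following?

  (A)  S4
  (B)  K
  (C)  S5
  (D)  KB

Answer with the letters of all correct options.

(A) S4 is determined by exactly this class.
(B) K is determined by the class of arbitrary frames.
(C) S5 is determined by the class of reflexive, symmetric, and transitive frames.
(D) KB is determined by the class of symmetric frames.

A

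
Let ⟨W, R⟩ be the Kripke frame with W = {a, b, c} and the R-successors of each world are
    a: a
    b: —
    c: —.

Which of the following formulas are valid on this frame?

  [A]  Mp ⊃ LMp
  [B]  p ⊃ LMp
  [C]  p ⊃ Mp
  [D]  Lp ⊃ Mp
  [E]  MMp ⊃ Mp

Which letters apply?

A, B, E

R is not reflexive: not b R b.
R is symmetric: every R-edge is matched by its reverse.
R is transitive: R is closed under composition.
R is euclidean: any two R-successors of the same world are R-related.
R is not serial: b has no R-successor.
(A) Mp ⊃ LMp is axiom 5, which corresponds to the euclidean property. R is euclidean — valid.
(B) axiom B: valid iff R is symmetric. R is symmetric — valid.
(C) p ⊃ Mp is the dual of axiom T; it is valid on a frame exactly when R is reflexive. R is not reflexive, so not valid.
(D) Lp ⊃ Mp is axiom D, which corresponds to seriality. R is not serial — not valid.
(E) MMp ⊃ Mp (the dual of axiom 4) characterises the transitive frames. R is transitive — valid.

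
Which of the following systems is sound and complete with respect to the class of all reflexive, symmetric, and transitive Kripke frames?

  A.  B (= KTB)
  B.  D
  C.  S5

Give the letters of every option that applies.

C

(A) B (= KTB) is determined by the class of reflexive and symmetric frames.
(B) D is determined by the class of serial frames.
(C) S5 is determined by exactly this class.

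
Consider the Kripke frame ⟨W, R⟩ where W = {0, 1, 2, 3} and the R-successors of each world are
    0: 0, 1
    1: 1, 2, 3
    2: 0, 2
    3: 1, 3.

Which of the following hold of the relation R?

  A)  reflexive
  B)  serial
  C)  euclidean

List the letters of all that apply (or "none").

(A) reflexive: each world relates to itself.
(B) serial: every world has an R-successor.
(C) not euclidean: 0 R 1 and 0 R 0 but not 1 R 0.

A, B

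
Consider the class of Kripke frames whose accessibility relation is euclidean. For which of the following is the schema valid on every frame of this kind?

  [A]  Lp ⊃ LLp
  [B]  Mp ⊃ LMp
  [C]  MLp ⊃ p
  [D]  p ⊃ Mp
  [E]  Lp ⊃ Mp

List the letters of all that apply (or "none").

B

(A) Lp ⊃ LLp (axiom 4) characterises the transitive frames. Such an R need not be transitive — not valid.
(B) Mp ⊃ LMp (axiom 5) characterises the euclidean frames. Every such R is euclidean — valid.
(C) MLp ⊃ p is the dual of axiom B, which corresponds to symmetry. Such an R need not be symmetric — not valid.
(D) p ⊃ Mp (the dual of axiom T) characterises the reflexive frames. Such an R need not be reflexive — not valid.
(E) Lp ⊃ Mp is axiom D, which corresponds to seriality. Such an R need not be serial — not valid.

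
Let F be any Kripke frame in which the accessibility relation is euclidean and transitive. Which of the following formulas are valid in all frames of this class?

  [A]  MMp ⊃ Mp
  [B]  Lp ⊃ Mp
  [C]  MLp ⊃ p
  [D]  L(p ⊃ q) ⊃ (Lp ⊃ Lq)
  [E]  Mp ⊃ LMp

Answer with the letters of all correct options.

A, D, E

(A) MMp ⊃ Mp (the dual of axiom 4) characterises the transitive frames. Every such R is transitive — valid.
(B) axiom D: valid iff R is serial. Such an R need not be serial — not valid.
(C) the dual of axiom B: valid iff R is symmetric. Such an R need not be symmetric — not valid.
(D) this is just K, valid on every normal frame.
(E) Mp ⊃ LMp (axiom 5) characterises the euclidean frames. Every such R is euclidean — valid.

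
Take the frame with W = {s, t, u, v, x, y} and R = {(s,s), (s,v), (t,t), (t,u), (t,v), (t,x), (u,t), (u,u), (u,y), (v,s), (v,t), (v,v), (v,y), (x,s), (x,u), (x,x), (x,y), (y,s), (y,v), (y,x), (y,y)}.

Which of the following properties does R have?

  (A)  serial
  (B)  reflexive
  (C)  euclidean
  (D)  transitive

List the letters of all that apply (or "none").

(A) serial: every world has an R-successor.
(B) reflexive: each world relates to itself.
(C) not euclidean: t R u and t R v but not u R v.
(D) not transitive: s R v and v R t but not s R t.

A, B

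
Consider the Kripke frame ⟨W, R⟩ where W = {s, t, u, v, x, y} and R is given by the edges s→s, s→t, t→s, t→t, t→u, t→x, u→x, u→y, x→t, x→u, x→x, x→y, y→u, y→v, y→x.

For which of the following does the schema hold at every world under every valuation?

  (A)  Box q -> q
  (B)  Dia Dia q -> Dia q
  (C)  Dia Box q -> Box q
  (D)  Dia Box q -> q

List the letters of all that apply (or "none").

R is not reflexive: not u R u.
R is not symmetric: t R u but not u R t.
R is not transitive: s R t and t R u but not s R u.
R is not euclidean: t R s and t R u but not s R u.
(A) Box q -> q is axiom T, which corresponds to reflexivity. R is not reflexive — not valid.
(B) Dia Dia q -> Dia q (the dual of axiom 4) characterises the transitive frames. R is not transitive — not valid.
(C) Dia Box q -> Box q is the dual of axiom 5, which corresponds to the euclidean property. R is not euclidean — not valid.
(D) the dual of axiom B: valid iff R is symmetric. R is not symmetric — not valid.

none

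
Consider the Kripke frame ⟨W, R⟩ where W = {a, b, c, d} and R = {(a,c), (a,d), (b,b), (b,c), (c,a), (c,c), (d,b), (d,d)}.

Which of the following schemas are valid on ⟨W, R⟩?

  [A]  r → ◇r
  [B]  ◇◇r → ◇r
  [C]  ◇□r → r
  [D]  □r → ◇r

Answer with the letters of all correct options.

R is not reflexive: not a R a.
R is not symmetric: a R d but not d R a.
R is not transitive: a R c and c R a but not a R a.
R is serial: every world has an R-successor.
(A) r → ◇r (the dual of axiom T) characterises the reflexive frames. R is not reflexive — not valid.
(B) ◇◇r → ◇r is the dual of axiom 4; it is valid on a frame exactly when R is transitive. R is not transitive, so not valid.
(C) ◇□r → r is the dual of axiom B; it is valid on a frame exactly when R is symmetric. R is not symmetric, so not valid.
(D) □r → ◇r is axiom D, which corresponds to seriality. R is serial — valid.

D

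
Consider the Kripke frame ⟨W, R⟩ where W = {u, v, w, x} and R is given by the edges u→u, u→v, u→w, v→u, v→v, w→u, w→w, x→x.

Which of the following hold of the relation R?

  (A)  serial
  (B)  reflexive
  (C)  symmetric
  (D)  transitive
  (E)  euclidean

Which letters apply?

(A) serial: every world has an R-successor.
(B) reflexive: each world relates to itself.
(C) symmetric: every R-edge is matched by its reverse.
(D) not transitive: v R u and u R w but not v R w.
(E) not euclidean: u R v and u R w but not v R w.

A, B, C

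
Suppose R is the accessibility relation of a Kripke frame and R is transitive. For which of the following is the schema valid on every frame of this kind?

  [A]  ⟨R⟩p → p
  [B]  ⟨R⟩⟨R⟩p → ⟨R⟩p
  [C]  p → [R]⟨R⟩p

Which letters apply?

(A) ⟨R⟩p → p (the converse of T) corresponds to R being a subset of the identity. Such an R need not be a subset of the identity, so not valid.
(B) the dual of axiom 4: valid iff R is transitive. Every such R is transitive — valid.
(C) axiom B: valid iff R is symmetric. Such an R need not be symmetric — not valid.

B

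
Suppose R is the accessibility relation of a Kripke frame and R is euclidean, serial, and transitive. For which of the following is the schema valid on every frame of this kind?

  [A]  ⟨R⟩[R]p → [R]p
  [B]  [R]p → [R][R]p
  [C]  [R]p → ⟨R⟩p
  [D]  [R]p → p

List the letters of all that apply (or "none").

A, B, C

(A) the dual of axiom 5: valid iff R is euclidean. Every such R is euclidean — valid.
(B) axiom 4: valid iff R is transitive. Every such R is transitive — valid.
(C) [R]p → ⟨R⟩p is axiom D, which corresponds to seriality. Every such R is serial — valid.
(D) [R]p → p is axiom T, which corresponds to reflexivity. Such an R need not be reflexive — not valid.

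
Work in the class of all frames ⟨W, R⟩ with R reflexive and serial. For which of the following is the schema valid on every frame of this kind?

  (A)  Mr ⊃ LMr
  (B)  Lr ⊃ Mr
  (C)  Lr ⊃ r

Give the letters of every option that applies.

(A) axiom 5: valid iff R is euclidean. Such an R need not be euclidean — not valid.
(B) Lr ⊃ Mr (axiom D) characterises the serial frames. Every such R is serial — valid.
(C) Lr ⊃ r (axiom T) characterises the reflexive frames. Every such R is reflexive — valid.

B, C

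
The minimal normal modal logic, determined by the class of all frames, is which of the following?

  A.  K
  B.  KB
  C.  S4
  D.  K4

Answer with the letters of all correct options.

(A) K is determined by exactly this class.
(B) KB is determined by the class of symmetric frames.
(C) S4 is determined by the class of reflexive and transitive frames.
(D) K4 is determined by the class of transitive frames.

A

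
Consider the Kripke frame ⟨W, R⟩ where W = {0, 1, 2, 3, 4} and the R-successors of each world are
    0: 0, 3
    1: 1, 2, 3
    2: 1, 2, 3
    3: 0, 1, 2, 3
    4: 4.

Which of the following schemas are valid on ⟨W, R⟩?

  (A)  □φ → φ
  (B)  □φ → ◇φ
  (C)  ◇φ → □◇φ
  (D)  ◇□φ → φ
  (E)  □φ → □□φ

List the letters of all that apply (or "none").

R is reflexive: each world relates to itself.
R is symmetric: every R-edge is matched by its reverse.
R is not transitive: 0 R 3 and 3 R 1 but not 0 R 1.
R is not euclidean: 3 R 0 and 3 R 1 but not 0 R 1.
R is serial: every world has an R-successor.
(A) □φ → φ is axiom T, which corresponds to reflexivity. R is reflexive — valid.
(B) □φ → ◇φ (axiom D) characterises the serial frames. R is serial — valid.
(C) axiom 5: valid iff R is euclidean. R is not euclidean — not valid.
(D) ◇□φ → φ is the dual of axiom B; it is valid on a frame exactly when R is symmetric. R is symmetric, so valid.
(E) □φ → □□φ is axiom 4; it is valid on a frame exactly when R is transitive. R is not transitive, so not valid.

A, B, D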